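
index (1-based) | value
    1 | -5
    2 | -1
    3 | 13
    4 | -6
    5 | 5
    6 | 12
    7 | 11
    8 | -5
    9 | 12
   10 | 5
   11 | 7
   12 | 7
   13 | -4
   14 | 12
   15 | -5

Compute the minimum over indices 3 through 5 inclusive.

Elements at indices 3..5: 13, -6, 5
min(13, -6, 5) = -6

-6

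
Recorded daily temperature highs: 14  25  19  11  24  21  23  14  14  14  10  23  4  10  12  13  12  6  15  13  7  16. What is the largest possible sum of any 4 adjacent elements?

Each size-4 window and its sum:
14 25 19 11 → sum 69
25 19 11 24 → sum 79
19 11 24 21 → sum 75
11 24 21 23 → sum 79
24 21 23 14 → sum 82
21 23 14 14 → sum 72
23 14 14 14 → sum 65
14 14 14 10 → sum 52
14 14 10 23 → sum 61
14 10 23 4 → sum 51
10 23 4 10 → sum 47
23 4 10 12 → sum 49
4 10 12 13 → sum 39
10 12 13 12 → sum 47
12 13 12 6 → sum 43
13 12 6 15 → sum 46
12 6 15 13 → sum 46
6 15 13 7 → sum 41
15 13 7 16 → sum 51
Largest of these is 82.

82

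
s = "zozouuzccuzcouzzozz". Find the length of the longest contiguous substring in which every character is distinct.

4

[z] len 1
[z, o] len 2
[o, z] len 2
[z, o] len 2
[z, o, u] len 3
[u] len 1
[u, z] len 2
[u, z, c] len 3
[c] len 1
[c, u] len 2
[c, u, z] len 3
[u, z, c] len 3
[u, z, c, o] len 4
[z, c, o, u] len 4
[c, o, u, z] len 4
[z] len 1
[z, o] len 2
[o, z] len 2
[z] len 1
Longest all-distinct length: 4.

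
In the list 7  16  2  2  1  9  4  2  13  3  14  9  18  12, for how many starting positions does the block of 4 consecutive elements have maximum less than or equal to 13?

5

(7, 16, 2, 2) → max 16
(16, 2, 2, 1) → max 16
(2, 2, 1, 9) → max 9  ≤ 13 ✓
(2, 1, 9, 4) → max 9  ≤ 13 ✓
(1, 9, 4, 2) → max 9  ≤ 13 ✓
(9, 4, 2, 13) → max 13  ≤ 13 ✓
(4, 2, 13, 3) → max 13  ≤ 13 ✓
(2, 13, 3, 14) → max 14
(13, 3, 14, 9) → max 14
(3, 14, 9, 18) → max 18
(14, 9, 18, 12) → max 18
5 windows satisfy the condition.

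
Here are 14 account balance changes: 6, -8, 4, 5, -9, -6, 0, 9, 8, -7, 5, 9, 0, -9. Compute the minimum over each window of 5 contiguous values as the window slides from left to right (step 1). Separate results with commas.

(6, -8, 4, 5, -9) → min -9
(-8, 4, 5, -9, -6) → min -9
(4, 5, -9, -6, 0) → min -9
(5, -9, -6, 0, 9) → min -9
(-9, -6, 0, 9, 8) → min -9
(-6, 0, 9, 8, -7) → min -7
(0, 9, 8, -7, 5) → min -7
(9, 8, -7, 5, 9) → min -7
(8, -7, 5, 9, 0) → min -7
(-7, 5, 9, 0, -9) → min -9

-9, -9, -9, -9, -9, -7, -7, -7, -7, -9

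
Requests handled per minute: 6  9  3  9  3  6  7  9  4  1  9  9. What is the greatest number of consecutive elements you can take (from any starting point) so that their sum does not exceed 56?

9

→ 6: sum 6, len 1
→ 9: sum 15, len 2
→ 3: sum 18, len 3
→ 9: sum 27, len 4
→ 3: sum 30, len 5
→ 6: sum 36, len 6
→ 7: sum 43, len 7
→ 9: sum 52, len 8
→ 4: sum 56, len 9
→ 1 (dropped 6): sum 51, len 9
→ 9 (dropped 9): sum 51, len 9
→ 9 (dropped 3, 9): sum 48, len 8
Longest length seen: 9.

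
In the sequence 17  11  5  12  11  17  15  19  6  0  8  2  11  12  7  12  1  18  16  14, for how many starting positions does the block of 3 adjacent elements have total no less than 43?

3

[17, 11, 5] → sum 33
[11, 5, 12] → sum 28
[5, 12, 11] → sum 28
[12, 11, 17] → sum 40
[11, 17, 15] → sum 43  ≥ 43 ✓
[17, 15, 19] → sum 51  ≥ 43 ✓
[15, 19, 6] → sum 40
[19, 6, 0] → sum 25
[6, 0, 8] → sum 14
[0, 8, 2] → sum 10
[8, 2, 11] → sum 21
[2, 11, 12] → sum 25
[11, 12, 7] → sum 30
[12, 7, 12] → sum 31
[7, 12, 1] → sum 20
[12, 1, 18] → sum 31
[1, 18, 16] → sum 35
[18, 16, 14] → sum 48  ≥ 43 ✓
3 windows satisfy the condition.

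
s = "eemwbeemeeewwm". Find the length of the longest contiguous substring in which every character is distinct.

add e: [e] len 1
add e (repeat e, move left end past it): [e] len 1
add m: [e, m] len 2
add w: [e, m, w] len 3
add b: [e, m, w, b] len 4
add e (repeat e, move left end past it): [m, w, b, e] len 4
add e (repeat e, move left end past it): [e] len 1
add m: [e, m] len 2
add e (repeat e, move left end past it): [m, e] len 2
add e (repeat e, move left end past it): [e] len 1
add e (repeat e, move left end past it): [e] len 1
add w: [e, w] len 2
add w (repeat w, move left end past it): [w] len 1
add m: [w, m] len 2
Longest all-distinct length: 4.

4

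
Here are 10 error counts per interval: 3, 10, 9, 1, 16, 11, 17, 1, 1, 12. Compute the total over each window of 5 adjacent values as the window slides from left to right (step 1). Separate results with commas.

39, 47, 54, 46, 46, 42

(3, 10, 9, 1, 16) → sum 39
(10, 9, 1, 16, 11) → sum 47
(9, 1, 16, 11, 17) → sum 54
(1, 16, 11, 17, 1) → sum 46
(16, 11, 17, 1, 1) → sum 46
(11, 17, 1, 1, 12) → sum 42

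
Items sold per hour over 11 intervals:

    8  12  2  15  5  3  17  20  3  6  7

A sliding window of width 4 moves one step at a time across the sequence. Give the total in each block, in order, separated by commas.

37, 34, 25, 40, 45, 43, 46, 36

[8, 12, 2, 15] → sum 37
[12, 2, 15, 5] → sum 34
[2, 15, 5, 3] → sum 25
[15, 5, 3, 17] → sum 40
[5, 3, 17, 20] → sum 45
[3, 17, 20, 3] → sum 43
[17, 20, 3, 6] → sum 46
[20, 3, 6, 7] → sum 36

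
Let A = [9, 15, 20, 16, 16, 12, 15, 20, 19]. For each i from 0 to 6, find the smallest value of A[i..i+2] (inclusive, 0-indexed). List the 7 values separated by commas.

9, 15, 16, 12, 12, 12, 15

(9, 15, 20) → min 9
(15, 20, 16) → min 15
(20, 16, 16) → min 16
(16, 16, 12) → min 12
(16, 12, 15) → min 12
(12, 15, 20) → min 12
(15, 20, 19) → min 15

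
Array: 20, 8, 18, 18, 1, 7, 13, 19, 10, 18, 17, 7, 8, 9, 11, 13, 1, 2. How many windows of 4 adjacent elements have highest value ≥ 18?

[20, 8, 18, 18] → max 20  ≥ 18 ✓
[8, 18, 18, 1] → max 18  ≥ 18 ✓
[18, 18, 1, 7] → max 18  ≥ 18 ✓
[18, 1, 7, 13] → max 18  ≥ 18 ✓
[1, 7, 13, 19] → max 19  ≥ 18 ✓
[7, 13, 19, 10] → max 19  ≥ 18 ✓
[13, 19, 10, 18] → max 19  ≥ 18 ✓
[19, 10, 18, 17] → max 19  ≥ 18 ✓
[10, 18, 17, 7] → max 18  ≥ 18 ✓
[18, 17, 7, 8] → max 18  ≥ 18 ✓
[17, 7, 8, 9] → max 17
[7, 8, 9, 11] → max 11
[8, 9, 11, 13] → max 13
[9, 11, 13, 1] → max 13
[11, 13, 1, 2] → max 13
10 windows satisfy the condition.

10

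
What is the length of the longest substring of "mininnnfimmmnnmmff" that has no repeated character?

4

add m: [m] len 1
add i: [m, i] len 2
add n: [m, i, n] len 3
add i (repeat i, move left end past it): [n, i] len 2
add n (repeat n, move left end past it): [i, n] len 2
add n (repeat n, move left end past it): [n] len 1
add n (repeat n, move left end past it): [n] len 1
add f: [n, f] len 2
add i: [n, f, i] len 3
add m: [n, f, i, m] len 4
add m (repeat m, move left end past it): [m] len 1
add m (repeat m, move left end past it): [m] len 1
add n: [m, n] len 2
add n (repeat n, move left end past it): [n] len 1
add m: [n, m] len 2
add m (repeat m, move left end past it): [m] len 1
add f: [m, f] len 2
add f (repeat f, move left end past it): [f] len 1
Longest all-distinct length: 4.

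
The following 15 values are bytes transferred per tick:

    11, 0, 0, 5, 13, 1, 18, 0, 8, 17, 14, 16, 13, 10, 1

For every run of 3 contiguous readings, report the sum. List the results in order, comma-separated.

11, 5, 18, 19, 32, 19, 26, 25, 39, 47, 43, 39, 24

11 0 0 → sum 11
0 0 5 → sum 5
0 5 13 → sum 18
5 13 1 → sum 19
13 1 18 → sum 32
1 18 0 → sum 19
18 0 8 → sum 26
0 8 17 → sum 25
8 17 14 → sum 39
17 14 16 → sum 47
14 16 13 → sum 43
16 13 10 → sum 39
13 10 1 → sum 24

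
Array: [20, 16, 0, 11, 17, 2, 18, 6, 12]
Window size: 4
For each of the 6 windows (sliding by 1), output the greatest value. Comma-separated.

[20, 16, 0, 11] → max 20
[16, 0, 11, 17] → max 17
[0, 11, 17, 2] → max 17
[11, 17, 2, 18] → max 18
[17, 2, 18, 6] → max 18
[2, 18, 6, 12] → max 18

20, 17, 17, 18, 18, 18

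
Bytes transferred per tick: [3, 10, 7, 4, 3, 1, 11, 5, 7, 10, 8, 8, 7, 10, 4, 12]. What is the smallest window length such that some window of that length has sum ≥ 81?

10

Extend right; whenever the sum reaches 81, record the length and shrink from the left:
add 3: running sum 3 < 81
add 10: running sum 13 < 81
add 7: running sum 20 < 81
add 4: running sum 24 < 81
add 3: running sum 27 < 81
add 1: running sum 28 < 81
add 11: running sum 39 < 81
add 5: running sum 44 < 81
add 7: running sum 51 < 81
add 10: running sum 61 < 81
add 8: running sum 69 < 81
add 8: running sum 77 < 81
add 7: shortest ending here [10, 7, 4, 3, 1, 11, 5, 7, 10, 8, 8, 7] sum 81, len 12
add 10: shortest ending here [7, 4, 3, 1, 11, 5, 7, 10, 8, 8, 7, 10] sum 81, len 12
add 4: shortest ending here [7, 4, 3, 1, 11, 5, 7, 10, 8, 8, 7, 10, 4] sum 85, len 13
add 12: shortest ending here [11, 5, 7, 10, 8, 8, 7, 10, 4, 12] sum 82, len 10
Shortest qualifying length: 10.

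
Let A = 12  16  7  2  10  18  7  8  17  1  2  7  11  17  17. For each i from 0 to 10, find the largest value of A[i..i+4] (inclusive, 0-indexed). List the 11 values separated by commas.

Sliding a size-5 window across the 15 values:
[12, 16, 7, 2, 10] → max 16
[16, 7, 2, 10, 18] → max 18
[7, 2, 10, 18, 7] → max 18
[2, 10, 18, 7, 8] → max 18
[10, 18, 7, 8, 17] → max 18
[18, 7, 8, 17, 1] → max 18
[7, 8, 17, 1, 2] → max 17
[8, 17, 1, 2, 7] → max 17
[17, 1, 2, 7, 11] → max 17
[1, 2, 7, 11, 17] → max 17
[2, 7, 11, 17, 17] → max 17

16, 18, 18, 18, 18, 18, 17, 17, 17, 17, 17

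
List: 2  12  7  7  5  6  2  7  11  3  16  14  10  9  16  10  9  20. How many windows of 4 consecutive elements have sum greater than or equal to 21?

2 12 7 7 → sum 28  ≥ 21 ✓
12 7 7 5 → sum 31  ≥ 21 ✓
7 7 5 6 → sum 25  ≥ 21 ✓
7 5 6 2 → sum 20
5 6 2 7 → sum 20
6 2 7 11 → sum 26  ≥ 21 ✓
2 7 11 3 → sum 23  ≥ 21 ✓
7 11 3 16 → sum 37  ≥ 21 ✓
11 3 16 14 → sum 44  ≥ 21 ✓
3 16 14 10 → sum 43  ≥ 21 ✓
16 14 10 9 → sum 49  ≥ 21 ✓
14 10 9 16 → sum 49  ≥ 21 ✓
10 9 16 10 → sum 45  ≥ 21 ✓
9 16 10 9 → sum 44  ≥ 21 ✓
16 10 9 20 → sum 55  ≥ 21 ✓
13 windows satisfy the condition.

13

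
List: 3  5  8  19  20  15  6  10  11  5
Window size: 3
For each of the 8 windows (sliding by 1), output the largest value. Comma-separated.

8, 19, 20, 20, 20, 15, 11, 11

Sliding a size-3 window across the 10 values:
[3, 5, 8] → max 8
[5, 8, 19] → max 19
[8, 19, 20] → max 20
[19, 20, 15] → max 20
[20, 15, 6] → max 20
[15, 6, 10] → max 15
[6, 10, 11] → max 11
[10, 11, 5] → max 11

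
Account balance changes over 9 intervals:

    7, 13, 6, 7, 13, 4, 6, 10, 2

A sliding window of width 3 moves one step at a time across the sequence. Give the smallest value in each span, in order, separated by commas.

6, 6, 6, 4, 4, 4, 2

[7, 13, 6] → min 6
[13, 6, 7] → min 6
[6, 7, 13] → min 6
[7, 13, 4] → min 4
[13, 4, 6] → min 4
[4, 6, 10] → min 4
[6, 10, 2] → min 2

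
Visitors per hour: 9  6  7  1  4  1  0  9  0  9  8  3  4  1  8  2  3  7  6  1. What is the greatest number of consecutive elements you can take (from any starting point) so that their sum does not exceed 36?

9

add 9: [9] sum 9, len 1
add 6: [9, 6] sum 15, len 2
add 7: [9, 6, 7] sum 22, len 3
add 1: [9, 6, 7, 1] sum 23, len 4
add 4: [9, 6, 7, 1, 4] sum 27, len 5
add 1: [9, 6, 7, 1, 4, 1] sum 28, len 6
add 0: [9, 6, 7, 1, 4, 1, 0] sum 28, len 7
add 9: [6, 7, 1, 4, 1, 0, 9] sum 28, len 7
add 0: [6, 7, 1, 4, 1, 0, 9, 0] sum 28, len 8
add 9: [7, 1, 4, 1, 0, 9, 0, 9] sum 31, len 8
add 8: [1, 4, 1, 0, 9, 0, 9, 8] sum 32, len 8
add 3: [1, 4, 1, 0, 9, 0, 9, 8, 3] sum 35, len 9
add 4: [1, 0, 9, 0, 9, 8, 3, 4] sum 34, len 8
add 1: [1, 0, 9, 0, 9, 8, 3, 4, 1] sum 35, len 9
add 8: [0, 9, 8, 3, 4, 1, 8] sum 33, len 7
add 2: [0, 9, 8, 3, 4, 1, 8, 2] sum 35, len 8
add 3: [8, 3, 4, 1, 8, 2, 3] sum 29, len 7
add 7: [8, 3, 4, 1, 8, 2, 3, 7] sum 36, len 8
add 6: [3, 4, 1, 8, 2, 3, 7, 6] sum 34, len 8
add 1: [3, 4, 1, 8, 2, 3, 7, 6, 1] sum 35, len 9
Longest length seen: 9.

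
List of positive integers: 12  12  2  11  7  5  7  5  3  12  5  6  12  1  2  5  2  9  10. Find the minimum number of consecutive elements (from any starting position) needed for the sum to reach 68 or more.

add 12: running sum 12 < 68
add 12: running sum 24 < 68
add 2: running sum 26 < 68
add 11: running sum 37 < 68
add 7: running sum 44 < 68
add 5: running sum 49 < 68
add 7: running sum 56 < 68
add 5: running sum 61 < 68
add 3: running sum 64 < 68
add 12: shortest ending here [12, 12, 2, 11, 7, 5, 7, 5, 3, 12] sum 76, len 10
add 5: shortest ending here [12, 2, 11, 7, 5, 7, 5, 3, 12, 5] sum 69, len 10
add 6: shortest ending here [12, 2, 11, 7, 5, 7, 5, 3, 12, 5, 6] sum 75, len 11
add 12: shortest ending here [11, 7, 5, 7, 5, 3, 12, 5, 6, 12] sum 73, len 10
add 1: shortest ending here [11, 7, 5, 7, 5, 3, 12, 5, 6, 12, 1] sum 74, len 11
add 2: shortest ending here [11, 7, 5, 7, 5, 3, 12, 5, 6, 12, 1, 2] sum 76, len 12
add 5: shortest ending here [7, 5, 7, 5, 3, 12, 5, 6, 12, 1, 2, 5] sum 70, len 12
add 2: shortest ending here [7, 5, 7, 5, 3, 12, 5, 6, 12, 1, 2, 5, 2] sum 72, len 13
add 9: shortest ending here [7, 5, 3, 12, 5, 6, 12, 1, 2, 5, 2, 9] sum 69, len 12
add 10: shortest ending here [5, 3, 12, 5, 6, 12, 1, 2, 5, 2, 9, 10] sum 72, len 12
Shortest qualifying length: 10.

10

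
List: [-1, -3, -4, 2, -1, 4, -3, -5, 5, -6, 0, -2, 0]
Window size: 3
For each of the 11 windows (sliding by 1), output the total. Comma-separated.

-8, -5, -3, 5, 0, -4, -3, -6, -1, -8, -2

(-1, -3, -4) → sum -8
(-3, -4, 2) → sum -5
(-4, 2, -1) → sum -3
(2, -1, 4) → sum 5
(-1, 4, -3) → sum 0
(4, -3, -5) → sum -4
(-3, -5, 5) → sum -3
(-5, 5, -6) → sum -6
(5, -6, 0) → sum -1
(-6, 0, -2) → sum -8
(0, -2, 0) → sum -2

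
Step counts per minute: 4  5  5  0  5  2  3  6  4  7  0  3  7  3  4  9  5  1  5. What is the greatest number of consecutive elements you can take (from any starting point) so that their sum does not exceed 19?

5

[4] sum 4 len 1
[4, 5] sum 9 len 2
[4, 5, 5] sum 14 len 3
[4, 5, 5, 0] sum 14 len 4
[4, 5, 5, 0, 5] sum 19 len 5
[5, 5, 0, 5, 2] sum 17 len 5
[5, 0, 5, 2, 3] sum 15 len 5
[0, 5, 2, 3, 6] sum 16 len 5
[2, 3, 6, 4] sum 15 len 4
[6, 4, 7] sum 17 len 3
[6, 4, 7, 0] sum 17 len 4
[4, 7, 0, 3] sum 14 len 4
[7, 0, 3, 7] sum 17 len 4
[0, 3, 7, 3] sum 13 len 4
[0, 3, 7, 3, 4] sum 17 len 5
[3, 4, 9] sum 16 len 3
[4, 9, 5] sum 18 len 3
[4, 9, 5, 1] sum 19 len 4
[5, 1, 5] sum 11 len 3
Longest length seen: 5.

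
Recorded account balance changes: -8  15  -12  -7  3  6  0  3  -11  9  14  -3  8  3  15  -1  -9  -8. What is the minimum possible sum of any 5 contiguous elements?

[-8, 15, -12, -7, 3] → sum -9
[15, -12, -7, 3, 6] → sum 5
[-12, -7, 3, 6, 0] → sum -10
[-7, 3, 6, 0, 3] → sum 5
[3, 6, 0, 3, -11] → sum 1
[6, 0, 3, -11, 9] → sum 7
[0, 3, -11, 9, 14] → sum 15
[3, -11, 9, 14, -3] → sum 12
[-11, 9, 14, -3, 8] → sum 17
[9, 14, -3, 8, 3] → sum 31
[14, -3, 8, 3, 15] → sum 37
[-3, 8, 3, 15, -1] → sum 22
[8, 3, 15, -1, -9] → sum 16
[3, 15, -1, -9, -8] → sum 0
Minimum of these is -10.

-10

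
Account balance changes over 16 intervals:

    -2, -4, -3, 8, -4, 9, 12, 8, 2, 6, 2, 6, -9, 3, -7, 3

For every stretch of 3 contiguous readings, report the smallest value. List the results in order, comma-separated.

-4, -4, -4, -4, -4, 8, 2, 2, 2, 2, -9, -9, -9, -7

(-2, -4, -3) → min -4
(-4, -3, 8) → min -4
(-3, 8, -4) → min -4
(8, -4, 9) → min -4
(-4, 9, 12) → min -4
(9, 12, 8) → min 8
(12, 8, 2) → min 2
(8, 2, 6) → min 2
(2, 6, 2) → min 2
(6, 2, 6) → min 2
(2, 6, -9) → min -9
(6, -9, 3) → min -9
(-9, 3, -7) → min -9
(3, -7, 3) → min -7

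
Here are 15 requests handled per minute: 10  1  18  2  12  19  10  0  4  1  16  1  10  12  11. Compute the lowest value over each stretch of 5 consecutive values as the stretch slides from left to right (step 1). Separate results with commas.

[10, 1, 18, 2, 12] → min 1
[1, 18, 2, 12, 19] → min 1
[18, 2, 12, 19, 10] → min 2
[2, 12, 19, 10, 0] → min 0
[12, 19, 10, 0, 4] → min 0
[19, 10, 0, 4, 1] → min 0
[10, 0, 4, 1, 16] → min 0
[0, 4, 1, 16, 1] → min 0
[4, 1, 16, 1, 10] → min 1
[1, 16, 1, 10, 12] → min 1
[16, 1, 10, 12, 11] → min 1

1, 1, 2, 0, 0, 0, 0, 0, 1, 1, 1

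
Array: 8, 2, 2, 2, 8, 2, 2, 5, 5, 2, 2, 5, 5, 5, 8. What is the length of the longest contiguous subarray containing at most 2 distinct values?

9

add 8: window [8] (1 distinct), len 1
add 2: window [8, 2] (2 distinct), len 2
add 2: window [8, 2, 2] (2 distinct), len 3
add 2: window [8, 2, 2, 2] (2 distinct), len 4
add 8: window [8, 2, 2, 2, 8] (2 distinct), len 5
add 2: window [8, 2, 2, 2, 8, 2] (2 distinct), len 6
add 2: window [8, 2, 2, 2, 8, 2, 2] (2 distinct), len 7
add 5: window [2, 2, 5] (2 distinct), len 3
add 5: window [2, 2, 5, 5] (2 distinct), len 4
add 2: window [2, 2, 5, 5, 2] (2 distinct), len 5
add 2: window [2, 2, 5, 5, 2, 2] (2 distinct), len 6
add 5: window [2, 2, 5, 5, 2, 2, 5] (2 distinct), len 7
add 5: window [2, 2, 5, 5, 2, 2, 5, 5] (2 distinct), len 8
add 5: window [2, 2, 5, 5, 2, 2, 5, 5, 5] (2 distinct), len 9
add 8: window [5, 5, 5, 8] (2 distinct), len 4
Longest length with ≤2 distinct: 9.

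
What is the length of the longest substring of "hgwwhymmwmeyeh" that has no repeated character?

4

add h: [h] len 1
add g: [h, g] len 2
add w: [h, g, w] len 3
add w (repeat w, move left end past it): [w] len 1
add h: [w, h] len 2
add y: [w, h, y] len 3
add m: [w, h, y, m] len 4
add m (repeat m, move left end past it): [m] len 1
add w: [m, w] len 2
add m (repeat m, move left end past it): [w, m] len 2
add e: [w, m, e] len 3
add y: [w, m, e, y] len 4
add e (repeat e, move left end past it): [y, e] len 2
add h: [y, e, h] len 3
Longest all-distinct length: 4.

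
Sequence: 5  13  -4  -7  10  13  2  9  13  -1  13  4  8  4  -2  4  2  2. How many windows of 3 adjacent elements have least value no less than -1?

[5, 13, -4] → min -4
[13, -4, -7] → min -7
[-4, -7, 10] → min -7
[-7, 10, 13] → min -7
[10, 13, 2] → min 2  ≥ -1 ✓
[13, 2, 9] → min 2  ≥ -1 ✓
[2, 9, 13] → min 2  ≥ -1 ✓
[9, 13, -1] → min -1  ≥ -1 ✓
[13, -1, 13] → min -1  ≥ -1 ✓
[-1, 13, 4] → min -1  ≥ -1 ✓
[13, 4, 8] → min 4  ≥ -1 ✓
[4, 8, 4] → min 4  ≥ -1 ✓
[8, 4, -2] → min -2
[4, -2, 4] → min -2
[-2, 4, 2] → min -2
[4, 2, 2] → min 2  ≥ -1 ✓
9 windows satisfy the condition.

9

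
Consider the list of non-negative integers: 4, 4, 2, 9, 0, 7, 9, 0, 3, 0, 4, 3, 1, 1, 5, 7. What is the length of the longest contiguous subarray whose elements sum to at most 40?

[4] sum 4 len 1
[4, 4] sum 8 len 2
[4, 4, 2] sum 10 len 3
[4, 4, 2, 9] sum 19 len 4
[4, 4, 2, 9, 0] sum 19 len 5
[4, 4, 2, 9, 0, 7] sum 26 len 6
[4, 4, 2, 9, 0, 7, 9] sum 35 len 7
[4, 4, 2, 9, 0, 7, 9, 0] sum 35 len 8
[4, 4, 2, 9, 0, 7, 9, 0, 3] sum 38 len 9
[4, 4, 2, 9, 0, 7, 9, 0, 3, 0] sum 38 len 10
[4, 2, 9, 0, 7, 9, 0, 3, 0, 4] sum 38 len 10
[2, 9, 0, 7, 9, 0, 3, 0, 4, 3] sum 37 len 10
[2, 9, 0, 7, 9, 0, 3, 0, 4, 3, 1] sum 38 len 11
[2, 9, 0, 7, 9, 0, 3, 0, 4, 3, 1, 1] sum 39 len 12
[0, 7, 9, 0, 3, 0, 4, 3, 1, 1, 5] sum 33 len 11
[0, 7, 9, 0, 3, 0, 4, 3, 1, 1, 5, 7] sum 40 len 12
Longest length seen: 12.

12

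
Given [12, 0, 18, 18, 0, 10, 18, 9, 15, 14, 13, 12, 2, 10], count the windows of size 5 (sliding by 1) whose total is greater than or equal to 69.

1

12 0 18 18 0 → sum 48
0 18 18 0 10 → sum 46
18 18 0 10 18 → sum 64
18 0 10 18 9 → sum 55
0 10 18 9 15 → sum 52
10 18 9 15 14 → sum 66
18 9 15 14 13 → sum 69  ≥ 69 ✓
9 15 14 13 12 → sum 63
15 14 13 12 2 → sum 56
14 13 12 2 10 → sum 51
1 window satisfy the condition.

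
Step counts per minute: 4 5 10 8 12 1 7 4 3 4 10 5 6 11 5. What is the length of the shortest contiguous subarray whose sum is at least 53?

add 4: running sum 4 < 53
add 5: running sum 9 < 53
add 10: running sum 19 < 53
add 8: running sum 27 < 53
add 12: running sum 39 < 53
add 1: running sum 40 < 53
add 7: running sum 47 < 53
add 4: running sum 51 < 53
end 8: [4, 5, 10, 8, 12, 1, 7, 4, 3] sum 54, len 9
end 9: [5, 10, 8, 12, 1, 7, 4, 3, 4] sum 54, len 9
end 10: [10, 8, 12, 1, 7, 4, 3, 4, 10] sum 59, len 9
end 11: [8, 12, 1, 7, 4, 3, 4, 10, 5] sum 54, len 9
end 12: [8, 12, 1, 7, 4, 3, 4, 10, 5, 6] sum 60, len 10
end 13: [12, 1, 7, 4, 3, 4, 10, 5, 6, 11] sum 63, len 10
end 14: [7, 4, 3, 4, 10, 5, 6, 11, 5] sum 55, len 9
Shortest qualifying length: 9.

9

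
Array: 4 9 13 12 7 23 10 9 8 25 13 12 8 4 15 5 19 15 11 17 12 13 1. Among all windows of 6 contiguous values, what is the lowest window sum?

57

Each size-6 window and its sum:
4 9 13 12 7 23 → sum 68
9 13 12 7 23 10 → sum 74
13 12 7 23 10 9 → sum 74
12 7 23 10 9 8 → sum 69
7 23 10 9 8 25 → sum 82
23 10 9 8 25 13 → sum 88
10 9 8 25 13 12 → sum 77
9 8 25 13 12 8 → sum 75
8 25 13 12 8 4 → sum 70
25 13 12 8 4 15 → sum 77
13 12 8 4 15 5 → sum 57
12 8 4 15 5 19 → sum 63
8 4 15 5 19 15 → sum 66
4 15 5 19 15 11 → sum 69
15 5 19 15 11 17 → sum 82
5 19 15 11 17 12 → sum 79
19 15 11 17 12 13 → sum 87
15 11 17 12 13 1 → sum 69
Lowest of these is 57.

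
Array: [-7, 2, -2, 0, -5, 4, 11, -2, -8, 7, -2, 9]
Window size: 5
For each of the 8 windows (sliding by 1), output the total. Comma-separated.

-12, -1, 8, 8, 0, 12, 6, 4

Sliding a size-5 window across the 12 values:
-7 2 -2 0 -5 → sum -12
2 -2 0 -5 4 → sum -1
-2 0 -5 4 11 → sum 8
0 -5 4 11 -2 → sum 8
-5 4 11 -2 -8 → sum 0
4 11 -2 -8 7 → sum 12
11 -2 -8 7 -2 → sum 6
-2 -8 7 -2 9 → sum 4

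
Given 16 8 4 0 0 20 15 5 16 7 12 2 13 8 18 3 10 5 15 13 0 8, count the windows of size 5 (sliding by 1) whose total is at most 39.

3

[16, 8, 4, 0, 0] → sum 28  ≤ 39 ✓
[8, 4, 0, 0, 20] → sum 32  ≤ 39 ✓
[4, 0, 0, 20, 15] → sum 39  ≤ 39 ✓
[0, 0, 20, 15, 5] → sum 40
[0, 20, 15, 5, 16] → sum 56
[20, 15, 5, 16, 7] → sum 63
[15, 5, 16, 7, 12] → sum 55
[5, 16, 7, 12, 2] → sum 42
[16, 7, 12, 2, 13] → sum 50
[7, 12, 2, 13, 8] → sum 42
[12, 2, 13, 8, 18] → sum 53
[2, 13, 8, 18, 3] → sum 44
[13, 8, 18, 3, 10] → sum 52
[8, 18, 3, 10, 5] → sum 44
[18, 3, 10, 5, 15] → sum 51
[3, 10, 5, 15, 13] → sum 46
[10, 5, 15, 13, 0] → sum 43
[5, 15, 13, 0, 8] → sum 41
3 windows satisfy the condition.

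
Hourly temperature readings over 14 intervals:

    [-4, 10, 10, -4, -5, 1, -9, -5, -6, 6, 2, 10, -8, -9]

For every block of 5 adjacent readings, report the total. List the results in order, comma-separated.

7, 12, -7, -22, -24, -13, -12, 7, 4, 1

Sliding a size-5 window across the 14 values:
(-4, 10, 10, -4, -5) → sum 7
(10, 10, -4, -5, 1) → sum 12
(10, -4, -5, 1, -9) → sum -7
(-4, -5, 1, -9, -5) → sum -22
(-5, 1, -9, -5, -6) → sum -24
(1, -9, -5, -6, 6) → sum -13
(-9, -5, -6, 6, 2) → sum -12
(-5, -6, 6, 2, 10) → sum 7
(-6, 6, 2, 10, -8) → sum 4
(6, 2, 10, -8, -9) → sum 1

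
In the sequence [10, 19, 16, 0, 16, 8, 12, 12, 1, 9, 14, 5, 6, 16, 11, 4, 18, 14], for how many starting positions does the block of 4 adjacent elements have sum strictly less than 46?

[10, 19, 16, 0] → sum 45  < 46 ✓
[19, 16, 0, 16] → sum 51
[16, 0, 16, 8] → sum 40  < 46 ✓
[0, 16, 8, 12] → sum 36  < 46 ✓
[16, 8, 12, 12] → sum 48
[8, 12, 12, 1] → sum 33  < 46 ✓
[12, 12, 1, 9] → sum 34  < 46 ✓
[12, 1, 9, 14] → sum 36  < 46 ✓
[1, 9, 14, 5] → sum 29  < 46 ✓
[9, 14, 5, 6] → sum 34  < 46 ✓
[14, 5, 6, 16] → sum 41  < 46 ✓
[5, 6, 16, 11] → sum 38  < 46 ✓
[6, 16, 11, 4] → sum 37  < 46 ✓
[16, 11, 4, 18] → sum 49
[11, 4, 18, 14] → sum 47
11 windows satisfy the condition.

11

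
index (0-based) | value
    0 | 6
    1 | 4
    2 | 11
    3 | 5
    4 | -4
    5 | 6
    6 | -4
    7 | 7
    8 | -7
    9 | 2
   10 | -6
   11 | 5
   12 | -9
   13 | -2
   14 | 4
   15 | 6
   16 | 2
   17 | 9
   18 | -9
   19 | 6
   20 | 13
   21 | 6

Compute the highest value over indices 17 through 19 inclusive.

9

Elements at indices 17..19: 9, -9, 6
max(9, -9, 6) = 9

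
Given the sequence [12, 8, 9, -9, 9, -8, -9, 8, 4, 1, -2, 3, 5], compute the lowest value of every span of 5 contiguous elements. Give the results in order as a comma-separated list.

12 8 9 -9 9 → min -9
8 9 -9 9 -8 → min -9
9 -9 9 -8 -9 → min -9
-9 9 -8 -9 8 → min -9
9 -8 -9 8 4 → min -9
-8 -9 8 4 1 → min -9
-9 8 4 1 -2 → min -9
8 4 1 -2 3 → min -2
4 1 -2 3 5 → min -2

-9, -9, -9, -9, -9, -9, -9, -2, -2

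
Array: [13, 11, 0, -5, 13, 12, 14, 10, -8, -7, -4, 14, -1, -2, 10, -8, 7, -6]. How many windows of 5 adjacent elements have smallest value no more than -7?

9

13 11 0 -5 13 → min -5
11 0 -5 13 12 → min -5
0 -5 13 12 14 → min -5
-5 13 12 14 10 → min -5
13 12 14 10 -8 → min -8  ≤ -7 ✓
12 14 10 -8 -7 → min -8  ≤ -7 ✓
14 10 -8 -7 -4 → min -8  ≤ -7 ✓
10 -8 -7 -4 14 → min -8  ≤ -7 ✓
-8 -7 -4 14 -1 → min -8  ≤ -7 ✓
-7 -4 14 -1 -2 → min -7  ≤ -7 ✓
-4 14 -1 -2 10 → min -4
14 -1 -2 10 -8 → min -8  ≤ -7 ✓
-1 -2 10 -8 7 → min -8  ≤ -7 ✓
-2 10 -8 7 -6 → min -8  ≤ -7 ✓
9 windows satisfy the condition.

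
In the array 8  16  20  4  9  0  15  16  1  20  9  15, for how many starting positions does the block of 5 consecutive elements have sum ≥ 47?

6

8 16 20 4 9 → sum 57  ≥ 47 ✓
16 20 4 9 0 → sum 49  ≥ 47 ✓
20 4 9 0 15 → sum 48  ≥ 47 ✓
4 9 0 15 16 → sum 44
9 0 15 16 1 → sum 41
0 15 16 1 20 → sum 52  ≥ 47 ✓
15 16 1 20 9 → sum 61  ≥ 47 ✓
16 1 20 9 15 → sum 61  ≥ 47 ✓
6 windows satisfy the condition.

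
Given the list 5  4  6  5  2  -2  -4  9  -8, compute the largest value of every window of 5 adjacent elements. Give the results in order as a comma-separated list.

6, 6, 6, 9, 9

[5, 4, 6, 5, 2] → max 6
[4, 6, 5, 2, -2] → max 6
[6, 5, 2, -2, -4] → max 6
[5, 2, -2, -4, 9] → max 9
[2, -2, -4, 9, -8] → max 9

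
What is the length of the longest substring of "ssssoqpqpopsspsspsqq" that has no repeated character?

add s: [s] len 1
add s (repeat s, move left end past it): [s] len 1
add s (repeat s, move left end past it): [s] len 1
add s (repeat s, move left end past it): [s] len 1
add o: [s, o] len 2
add q: [s, o, q] len 3
add p: [s, o, q, p] len 4
add q (repeat q, move left end past it): [p, q] len 2
add p (repeat p, move left end past it): [q, p] len 2
add o: [q, p, o] len 3
add p (repeat p, move left end past it): [o, p] len 2
add s: [o, p, s] len 3
add s (repeat s, move left end past it): [s] len 1
add p: [s, p] len 2
add s (repeat s, move left end past it): [p, s] len 2
add s (repeat s, move left end past it): [s] len 1
add p: [s, p] len 2
add s (repeat s, move left end past it): [p, s] len 2
add q: [p, s, q] len 3
add q (repeat q, move left end past it): [q] len 1
Longest all-distinct length: 4.

4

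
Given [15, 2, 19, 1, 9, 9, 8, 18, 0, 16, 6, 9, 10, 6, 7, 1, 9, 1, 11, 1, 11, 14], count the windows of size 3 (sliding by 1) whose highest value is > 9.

(15, 2, 19) → max 19  > 9 ✓
(2, 19, 1) → max 19  > 9 ✓
(19, 1, 9) → max 19  > 9 ✓
(1, 9, 9) → max 9
(9, 9, 8) → max 9
(9, 8, 18) → max 18  > 9 ✓
(8, 18, 0) → max 18  > 9 ✓
(18, 0, 16) → max 18  > 9 ✓
(0, 16, 6) → max 16  > 9 ✓
(16, 6, 9) → max 16  > 9 ✓
(6, 9, 10) → max 10  > 9 ✓
(9, 10, 6) → max 10  > 9 ✓
(10, 6, 7) → max 10  > 9 ✓
(6, 7, 1) → max 7
(7, 1, 9) → max 9
(1, 9, 1) → max 9
(9, 1, 11) → max 11  > 9 ✓
(1, 11, 1) → max 11  > 9 ✓
(11, 1, 11) → max 11  > 9 ✓
(1, 11, 14) → max 14  > 9 ✓
15 windows satisfy the condition.

15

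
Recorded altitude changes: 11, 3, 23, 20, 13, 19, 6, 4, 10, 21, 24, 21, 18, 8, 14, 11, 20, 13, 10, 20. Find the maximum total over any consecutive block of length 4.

84

Each size-4 window and its sum:
(11, 3, 23, 20) → sum 57
(3, 23, 20, 13) → sum 59
(23, 20, 13, 19) → sum 75
(20, 13, 19, 6) → sum 58
(13, 19, 6, 4) → sum 42
(19, 6, 4, 10) → sum 39
(6, 4, 10, 21) → sum 41
(4, 10, 21, 24) → sum 59
(10, 21, 24, 21) → sum 76
(21, 24, 21, 18) → sum 84
(24, 21, 18, 8) → sum 71
(21, 18, 8, 14) → sum 61
(18, 8, 14, 11) → sum 51
(8, 14, 11, 20) → sum 53
(14, 11, 20, 13) → sum 58
(11, 20, 13, 10) → sum 54
(20, 13, 10, 20) → sum 63
Maximum of these is 84.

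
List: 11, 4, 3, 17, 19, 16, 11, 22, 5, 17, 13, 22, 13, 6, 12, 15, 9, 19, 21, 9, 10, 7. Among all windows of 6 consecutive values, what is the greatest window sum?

92

11 4 3 17 19 16 → sum 70
4 3 17 19 16 11 → sum 70
3 17 19 16 11 22 → sum 88
17 19 16 11 22 5 → sum 90
19 16 11 22 5 17 → sum 90
16 11 22 5 17 13 → sum 84
11 22 5 17 13 22 → sum 90
22 5 17 13 22 13 → sum 92
5 17 13 22 13 6 → sum 76
17 13 22 13 6 12 → sum 83
13 22 13 6 12 15 → sum 81
22 13 6 12 15 9 → sum 77
13 6 12 15 9 19 → sum 74
6 12 15 9 19 21 → sum 82
12 15 9 19 21 9 → sum 85
15 9 19 21 9 10 → sum 83
9 19 21 9 10 7 → sum 75
Greatest of these is 92.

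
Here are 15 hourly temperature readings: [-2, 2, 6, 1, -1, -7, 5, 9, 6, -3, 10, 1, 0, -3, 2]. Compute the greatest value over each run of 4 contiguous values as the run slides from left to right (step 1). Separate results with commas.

[-2, 2, 6, 1] → max 6
[2, 6, 1, -1] → max 6
[6, 1, -1, -7] → max 6
[1, -1, -7, 5] → max 5
[-1, -7, 5, 9] → max 9
[-7, 5, 9, 6] → max 9
[5, 9, 6, -3] → max 9
[9, 6, -3, 10] → max 10
[6, -3, 10, 1] → max 10
[-3, 10, 1, 0] → max 10
[10, 1, 0, -3] → max 10
[1, 0, -3, 2] → max 2

6, 6, 6, 5, 9, 9, 9, 10, 10, 10, 10, 2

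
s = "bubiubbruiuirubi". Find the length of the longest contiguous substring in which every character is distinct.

add b: [b] len 1
add u: [b, u] len 2
add b (repeat b, move left end past it): [u, b] len 2
add i: [u, b, i] len 3
add u (repeat u, move left end past it): [b, i, u] len 3
add b (repeat b, move left end past it): [i, u, b] len 3
add b (repeat b, move left end past it): [b] len 1
add r: [b, r] len 2
add u: [b, r, u] len 3
add i: [b, r, u, i] len 4
add u (repeat u, move left end past it): [i, u] len 2
add i (repeat i, move left end past it): [u, i] len 2
add r: [u, i, r] len 3
add u (repeat u, move left end past it): [i, r, u] len 3
add b: [i, r, u, b] len 4
add i (repeat i, move left end past it): [r, u, b, i] len 4
Longest all-distinct length: 4.

4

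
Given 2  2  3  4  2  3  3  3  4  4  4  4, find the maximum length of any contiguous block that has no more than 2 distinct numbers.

[2] 1 distinct, len 1
[2, 2] 1 distinct, len 2
[2, 2, 3] 2 distinct, len 3
[3, 4] 2 distinct, len 2
[4, 2] 2 distinct, len 2
[2, 3] 2 distinct, len 2
[2, 3, 3] 2 distinct, len 3
[2, 3, 3, 3] 2 distinct, len 4
[3, 3, 3, 4] 2 distinct, len 4
[3, 3, 3, 4, 4] 2 distinct, len 5
[3, 3, 3, 4, 4, 4] 2 distinct, len 6
[3, 3, 3, 4, 4, 4, 4] 2 distinct, len 7
Longest length with ≤2 distinct: 7.

7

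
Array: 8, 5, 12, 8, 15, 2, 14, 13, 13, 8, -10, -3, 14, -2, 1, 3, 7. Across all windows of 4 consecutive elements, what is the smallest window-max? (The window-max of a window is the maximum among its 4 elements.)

8 5 12 8 → max 12
5 12 8 15 → max 15
12 8 15 2 → max 15
8 15 2 14 → max 15
15 2 14 13 → max 15
2 14 13 13 → max 14
14 13 13 8 → max 14
13 13 8 -10 → max 13
13 8 -10 -3 → max 13
8 -10 -3 14 → max 14
-10 -3 14 -2 → max 14
-3 14 -2 1 → max 14
14 -2 1 3 → max 14
-2 1 3 7 → max 7
Smallest of these is 7.

7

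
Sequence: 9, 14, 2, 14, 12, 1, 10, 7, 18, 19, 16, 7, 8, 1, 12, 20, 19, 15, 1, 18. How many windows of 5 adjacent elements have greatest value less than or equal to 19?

(9, 14, 2, 14, 12) → max 14  ≤ 19 ✓
(14, 2, 14, 12, 1) → max 14  ≤ 19 ✓
(2, 14, 12, 1, 10) → max 14  ≤ 19 ✓
(14, 12, 1, 10, 7) → max 14  ≤ 19 ✓
(12, 1, 10, 7, 18) → max 18  ≤ 19 ✓
(1, 10, 7, 18, 19) → max 19  ≤ 19 ✓
(10, 7, 18, 19, 16) → max 19  ≤ 19 ✓
(7, 18, 19, 16, 7) → max 19  ≤ 19 ✓
(18, 19, 16, 7, 8) → max 19  ≤ 19 ✓
(19, 16, 7, 8, 1) → max 19  ≤ 19 ✓
(16, 7, 8, 1, 12) → max 16  ≤ 19 ✓
(7, 8, 1, 12, 20) → max 20
(8, 1, 12, 20, 19) → max 20
(1, 12, 20, 19, 15) → max 20
(12, 20, 19, 15, 1) → max 20
(20, 19, 15, 1, 18) → max 20
11 windows satisfy the condition.

11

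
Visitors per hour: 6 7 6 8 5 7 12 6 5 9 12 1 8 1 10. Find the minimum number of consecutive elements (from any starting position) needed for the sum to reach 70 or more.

9

add 6: running sum 6 < 70
add 7: running sum 13 < 70
add 6: running sum 19 < 70
add 8: running sum 27 < 70
add 5: running sum 32 < 70
add 7: running sum 39 < 70
add 12: running sum 51 < 70
add 6: running sum 57 < 70
add 5: running sum 62 < 70
add 9: shortest ending here [6, 7, 6, 8, 5, 7, 12, 6, 5, 9] sum 71, len 10
add 12: shortest ending here [6, 8, 5, 7, 12, 6, 5, 9, 12] sum 70, len 9
add 1: shortest ending here [6, 8, 5, 7, 12, 6, 5, 9, 12, 1] sum 71, len 10
add 8: shortest ending here [8, 5, 7, 12, 6, 5, 9, 12, 1, 8] sum 73, len 10
add 1: shortest ending here [8, 5, 7, 12, 6, 5, 9, 12, 1, 8, 1] sum 74, len 11
add 10: shortest ending here [7, 12, 6, 5, 9, 12, 1, 8, 1, 10] sum 71, len 10
Shortest qualifying length: 9.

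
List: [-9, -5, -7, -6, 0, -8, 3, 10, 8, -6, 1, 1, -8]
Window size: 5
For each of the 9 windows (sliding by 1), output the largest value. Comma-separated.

0, 0, 3, 10, 10, 10, 10, 10, 8

[-9, -5, -7, -6, 0] → max 0
[-5, -7, -6, 0, -8] → max 0
[-7, -6, 0, -8, 3] → max 3
[-6, 0, -8, 3, 10] → max 10
[0, -8, 3, 10, 8] → max 10
[-8, 3, 10, 8, -6] → max 10
[3, 10, 8, -6, 1] → max 10
[10, 8, -6, 1, 1] → max 10
[8, -6, 1, 1, -8] → max 8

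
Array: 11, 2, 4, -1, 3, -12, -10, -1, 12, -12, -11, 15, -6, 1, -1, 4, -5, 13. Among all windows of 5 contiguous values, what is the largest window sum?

11 2 4 -1 3 → sum 19
2 4 -1 3 -12 → sum -4
4 -1 3 -12 -10 → sum -16
-1 3 -12 -10 -1 → sum -21
3 -12 -10 -1 12 → sum -8
-12 -10 -1 12 -12 → sum -23
-10 -1 12 -12 -11 → sum -22
-1 12 -12 -11 15 → sum 3
12 -12 -11 15 -6 → sum -2
-12 -11 15 -6 1 → sum -13
-11 15 -6 1 -1 → sum -2
15 -6 1 -1 4 → sum 13
-6 1 -1 4 -5 → sum -7
1 -1 4 -5 13 → sum 12
Largest of these is 19.

19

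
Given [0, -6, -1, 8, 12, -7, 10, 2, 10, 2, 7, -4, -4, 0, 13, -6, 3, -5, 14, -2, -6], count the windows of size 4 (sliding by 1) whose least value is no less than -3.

[0, -6, -1, 8] → min -6
[-6, -1, 8, 12] → min -6
[-1, 8, 12, -7] → min -7
[8, 12, -7, 10] → min -7
[12, -7, 10, 2] → min -7
[-7, 10, 2, 10] → min -7
[10, 2, 10, 2] → min 2  ≥ -3 ✓
[2, 10, 2, 7] → min 2  ≥ -3 ✓
[10, 2, 7, -4] → min -4
[2, 7, -4, -4] → min -4
[7, -4, -4, 0] → min -4
[-4, -4, 0, 13] → min -4
[-4, 0, 13, -6] → min -6
[0, 13, -6, 3] → min -6
[13, -6, 3, -5] → min -6
[-6, 3, -5, 14] → min -6
[3, -5, 14, -2] → min -5
[-5, 14, -2, -6] → min -6
2 windows satisfy the condition.

2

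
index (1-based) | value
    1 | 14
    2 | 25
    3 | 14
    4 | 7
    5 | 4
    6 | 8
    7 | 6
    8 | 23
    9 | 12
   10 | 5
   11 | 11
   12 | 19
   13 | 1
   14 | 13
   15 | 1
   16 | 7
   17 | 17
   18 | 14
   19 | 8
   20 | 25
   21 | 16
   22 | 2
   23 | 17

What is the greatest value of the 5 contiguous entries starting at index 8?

Elements at indices 8..12: 23, 12, 5, 11, 19
max(23, 12, 5, 11, 19) = 23

23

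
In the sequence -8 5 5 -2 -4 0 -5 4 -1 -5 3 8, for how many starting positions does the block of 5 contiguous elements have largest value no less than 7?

(-8, 5, 5, -2, -4) → max 5
(5, 5, -2, -4, 0) → max 5
(5, -2, -4, 0, -5) → max 5
(-2, -4, 0, -5, 4) → max 4
(-4, 0, -5, 4, -1) → max 4
(0, -5, 4, -1, -5) → max 4
(-5, 4, -1, -5, 3) → max 4
(4, -1, -5, 3, 8) → max 8  ≥ 7 ✓
1 window satisfy the condition.

1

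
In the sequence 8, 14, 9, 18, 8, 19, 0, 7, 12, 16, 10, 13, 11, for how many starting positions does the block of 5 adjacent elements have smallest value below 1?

(8, 14, 9, 18, 8) → min 8
(14, 9, 18, 8, 19) → min 8
(9, 18, 8, 19, 0) → min 0  < 1 ✓
(18, 8, 19, 0, 7) → min 0  < 1 ✓
(8, 19, 0, 7, 12) → min 0  < 1 ✓
(19, 0, 7, 12, 16) → min 0  < 1 ✓
(0, 7, 12, 16, 10) → min 0  < 1 ✓
(7, 12, 16, 10, 13) → min 7
(12, 16, 10, 13, 11) → min 10
5 windows satisfy the condition.

5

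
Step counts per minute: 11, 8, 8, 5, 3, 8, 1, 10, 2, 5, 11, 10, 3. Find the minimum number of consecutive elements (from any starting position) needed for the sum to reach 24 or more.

add 11: running sum 11 < 24
add 8: running sum 19 < 24
end 2: [11, 8, 8] sum 27, len 3
end 3: [11, 8, 8, 5] sum 32, len 4
end 4: [8, 8, 5, 3] sum 24, len 4
end 5: [8, 5, 3, 8] sum 24, len 4
end 6: [8, 5, 3, 8, 1] sum 25, len 5
end 7: [5, 3, 8, 1, 10] sum 27, len 5
end 8: [3, 8, 1, 10, 2] sum 24, len 5
end 9: [8, 1, 10, 2, 5] sum 26, len 5
end 10: [10, 2, 5, 11] sum 28, len 4
end 11: [5, 11, 10] sum 26, len 3
end 12: [11, 10, 3] sum 24, len 3
Shortest qualifying length: 3.

3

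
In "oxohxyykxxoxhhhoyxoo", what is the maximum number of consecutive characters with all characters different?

4

[o] len 1
[o, x] len 2
[x, o] len 2
[x, o, h] len 3
[o, h, x] len 3
[o, h, x, y] len 4
[y] len 1
[y, k] len 2
[y, k, x] len 3
[x] len 1
[x, o] len 2
[o, x] len 2
[o, x, h] len 3
[h] len 1
[h] len 1
[h, o] len 2
[h, o, y] len 3
[h, o, y, x] len 4
[y, x, o] len 3
[o] len 1
Longest all-distinct length: 4.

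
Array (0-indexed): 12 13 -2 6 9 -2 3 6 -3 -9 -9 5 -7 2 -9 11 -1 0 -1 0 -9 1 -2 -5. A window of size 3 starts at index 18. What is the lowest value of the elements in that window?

-9

Elements at indices 18..20: -1, 0, -9
min(-1, 0, -9) = -9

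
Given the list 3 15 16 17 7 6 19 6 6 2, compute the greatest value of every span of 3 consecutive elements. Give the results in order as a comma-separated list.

3 15 16 → max 16
15 16 17 → max 17
16 17 7 → max 17
17 7 6 → max 17
7 6 19 → max 19
6 19 6 → max 19
19 6 6 → max 19
6 6 2 → max 6

16, 17, 17, 17, 19, 19, 19, 6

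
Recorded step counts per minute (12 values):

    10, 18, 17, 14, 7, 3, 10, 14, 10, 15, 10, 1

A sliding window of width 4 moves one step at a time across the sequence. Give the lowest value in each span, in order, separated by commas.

(10, 18, 17, 14) → min 10
(18, 17, 14, 7) → min 7
(17, 14, 7, 3) → min 3
(14, 7, 3, 10) → min 3
(7, 3, 10, 14) → min 3
(3, 10, 14, 10) → min 3
(10, 14, 10, 15) → min 10
(14, 10, 15, 10) → min 10
(10, 15, 10, 1) → min 1

10, 7, 3, 3, 3, 3, 10, 10, 1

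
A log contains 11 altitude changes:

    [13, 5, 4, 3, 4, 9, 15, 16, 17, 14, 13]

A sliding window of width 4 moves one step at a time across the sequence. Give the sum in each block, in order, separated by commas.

(13, 5, 4, 3) → sum 25
(5, 4, 3, 4) → sum 16
(4, 3, 4, 9) → sum 20
(3, 4, 9, 15) → sum 31
(4, 9, 15, 16) → sum 44
(9, 15, 16, 17) → sum 57
(15, 16, 17, 14) → sum 62
(16, 17, 14, 13) → sum 60

25, 16, 20, 31, 44, 57, 62, 60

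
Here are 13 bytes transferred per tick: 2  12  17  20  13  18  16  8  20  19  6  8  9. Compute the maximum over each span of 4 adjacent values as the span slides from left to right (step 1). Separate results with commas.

Sliding a size-4 window across the 13 values:
[2, 12, 17, 20] → max 20
[12, 17, 20, 13] → max 20
[17, 20, 13, 18] → max 20
[20, 13, 18, 16] → max 20
[13, 18, 16, 8] → max 18
[18, 16, 8, 20] → max 20
[16, 8, 20, 19] → max 20
[8, 20, 19, 6] → max 20
[20, 19, 6, 8] → max 20
[19, 6, 8, 9] → max 19

20, 20, 20, 20, 18, 20, 20, 20, 20, 19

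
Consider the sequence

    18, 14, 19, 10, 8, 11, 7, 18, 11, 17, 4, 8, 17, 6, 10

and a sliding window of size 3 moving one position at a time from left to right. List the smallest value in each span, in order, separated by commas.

Sliding a size-3 window across the 15 values:
[18, 14, 19] → min 14
[14, 19, 10] → min 10
[19, 10, 8] → min 8
[10, 8, 11] → min 8
[8, 11, 7] → min 7
[11, 7, 18] → min 7
[7, 18, 11] → min 7
[18, 11, 17] → min 11
[11, 17, 4] → min 4
[17, 4, 8] → min 4
[4, 8, 17] → min 4
[8, 17, 6] → min 6
[17, 6, 10] → min 6

14, 10, 8, 8, 7, 7, 7, 11, 4, 4, 4, 6, 6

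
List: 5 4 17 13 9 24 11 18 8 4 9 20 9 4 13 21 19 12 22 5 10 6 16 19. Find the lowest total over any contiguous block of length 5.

5 4 17 13 9 → sum 48
4 17 13 9 24 → sum 67
17 13 9 24 11 → sum 74
13 9 24 11 18 → sum 75
9 24 11 18 8 → sum 70
24 11 18 8 4 → sum 65
11 18 8 4 9 → sum 50
18 8 4 9 20 → sum 59
8 4 9 20 9 → sum 50
4 9 20 9 4 → sum 46
9 20 9 4 13 → sum 55
20 9 4 13 21 → sum 67
9 4 13 21 19 → sum 66
4 13 21 19 12 → sum 69
13 21 19 12 22 → sum 87
21 19 12 22 5 → sum 79
19 12 22 5 10 → sum 68
12 22 5 10 6 → sum 55
22 5 10 6 16 → sum 59
5 10 6 16 19 → sum 56
Lowest of these is 46.

46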